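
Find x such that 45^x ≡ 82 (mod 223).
114

Baby-step giant-step with step n = ⌈√223⌉ = 15.
Baby steps 45^j mod 223 (j:value) for j=0..14: 0:1, 1:45, 2:18, 3:141, 4:101, 5:85, 6:34, 7:192, 8:166, 9:111, 10:89, 11:214, 12:41, 13:61, 14:69.
Giant-step multiplier: 45^(-15) ≡ 45^(222-15) = 45^207 ≡ 118 (mod 223).
Giant steps γ_i = 82·118^i mod 223: γ_0=82, γ_1=87, γ_2=8, γ_3=52, γ_4=115, γ_5=190, γ_6=120, γ_7=111 (in table at j=9).
x = i·n + j = 7·15 + 9 = 114.
Check: 45^114 ≡ 82 (mod 223).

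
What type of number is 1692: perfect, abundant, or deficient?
abundant

Proper divisors of 1692: sum = 1 + 2 + 3 + 4 + 6 + 9 + 12 + 18 + ... + 282 + 423 + 564 + 846 (17 divisors) = 2676
Since 2676 > 1692, 1692 is abundant.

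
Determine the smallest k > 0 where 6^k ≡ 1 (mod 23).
11

23 is prime, so ord(6) divides φ(23) = 22.
Divisors of 22: 1, 2, 11, 22.
Repeated squaring: 6^1 ≡ 6, 6^2 ≡ 13, 6^4 ≡ 8, 6^8 ≡ 18, 6^16 ≡ 2 (mod 23).
Test 6^d mod 23 for each divisor d in increasing order:
6^1 ≡ 6
6^2 ≡ 13
6^11 = 6^8·6^2·6^1 ≡ 1  ← first divisor giving 1
The order is 11.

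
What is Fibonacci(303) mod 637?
57

Matrix identity: Q^n = [[F_(n+1), F_n], [F_n, F_(n-1)]] with Q = [[1,1],[1,0]].
n = 303 = 100101111₂. Square-and-multiply, entries mod 637:
Q^1 = [[1,1],[1,0]]
Q^2 = (Q^1)² = [[2,1],[1,1]]
Q^4 = (Q^2)² = [[5,3],[3,2]]
Q^9 = (Q^4)²·Q = [[55,34],[34,21]]
Q^18 = (Q^9)² = [[359,36],[36,323]]
Q^37 = (Q^18)²·Q = [[575,229],[229,346]]
Q^75 = (Q^37)²·Q = [[291,229],[229,62]]
Q^151 = (Q^75)²·Q = [[105,167],[167,575]]
Q^303 = (Q^151)²·Q = [[231,57],[57,174]]
F_303 mod 637 = Q^303[0][1] = 57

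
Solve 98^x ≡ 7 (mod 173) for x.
5

Baby-step giant-step with step n = ⌈√173⌉ = 14.
Baby steps 98^j mod 173 (j:value) for j=0..13: 0:1, 1:98, 2:89, 3:72, 4:136, 5:7, 6:167, 7:104, 8:158, 9:87, 10:49, 11:131, 12:36, 13:68.
h = 7 is already in the table at j=5, so x = 5.
Check: 98^5 ≡ 7 (mod 173).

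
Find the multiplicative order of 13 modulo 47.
46

47 is prime, so ord(13) divides φ(47) = 46.
Divisors of 46: 1, 2, 23, 46.
Repeated squaring: 13^1 ≡ 13, 13^2 ≡ 28, 13^4 ≡ 32, 13^8 ≡ 37, 13^16 ≡ 6, 13^32 ≡ 36 (mod 47).
Test 13^d mod 47 for each divisor d in increasing order:
13^1 ≡ 13
13^2 ≡ 28
13^23 = 13^16·13^4·13^2·13^1 ≡ 46
13^46 = 13^32·13^8·13^4·13^2 ≡ 1  ← first divisor giving 1
The order is 46.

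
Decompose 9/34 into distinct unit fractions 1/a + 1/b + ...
1/4 + 1/68

Greedy algorithm:
9/34: ceiling(34/9) = 4, use 1/4
1/68: ceiling(68/1) = 68, use 1/68
Result: 9/34 = 1/4 + 1/68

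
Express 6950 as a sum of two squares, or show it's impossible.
Not possible

Factorization: 6950 = 2 × 5^2 × 139
By Fermat: n is sum of two squares iff every prime p ≡ 3 (mod 4) appears to even power.
Prime(s) ≡ 3 (mod 4) with odd exponent: [(139, 1)]
Therefore 6950 cannot be expressed as a² + b².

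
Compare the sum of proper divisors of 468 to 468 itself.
abundant

Proper divisors of 468: sum = 1 + 2 + 3 + 4 + 6 + 9 + 12 + 13 + ... + 78 + 117 + 156 + 234 (17 divisors) = 806
Since 806 > 468, 468 is abundant.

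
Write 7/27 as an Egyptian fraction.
1/4 + 1/108

Greedy algorithm:
7/27: ceiling(27/7) = 4, use 1/4
1/108: ceiling(108/1) = 108, use 1/108
Result: 7/27 = 1/4 + 1/108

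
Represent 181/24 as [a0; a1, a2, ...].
[7; 1, 1, 5, 2]

Euclidean algorithm steps:
181 = 7 × 24 + 13
24 = 1 × 13 + 11
13 = 1 × 11 + 2
11 = 5 × 2 + 1
2 = 2 × 1 + 0
Continued fraction: [7; 1, 1, 5, 2]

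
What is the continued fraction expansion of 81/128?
[0; 1, 1, 1, 2, 1, 1, 1, 1, 2]

Euclidean algorithm steps:
81 = 0 × 128 + 81
128 = 1 × 81 + 47
81 = 1 × 47 + 34
47 = 1 × 34 + 13
34 = 2 × 13 + 8
13 = 1 × 8 + 5
8 = 1 × 5 + 3
5 = 1 × 3 + 2
3 = 1 × 2 + 1
2 = 2 × 1 + 0
Continued fraction: [0; 1, 1, 1, 2, 1, 1, 1, 1, 2]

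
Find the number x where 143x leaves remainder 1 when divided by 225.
107

gcd(143, 225) = 1, so the inverse exists.
Extended Euclidean algorithm on (225, 143):
225 = 1 × 143 + 82  ⟹  82 = (1)·225 + (-1)·143
143 = 1 × 82 + 61  ⟹  61 = (-1)·225 + (2)·143
82 = 1 × 61 + 21  ⟹  21 = (2)·225 + (-3)·143
61 = 2 × 21 + 19  ⟹  19 = (-5)·225 + (8)·143
21 = 1 × 19 + 2  ⟹  2 = (7)·225 + (-11)·143
19 = 9 × 2 + 1  ⟹  1 = (-68)·225 + (107)·143
So (107)·143 ≡ 1 (mod 225), i.e. 143^(-1) ≡ 107 (mod 225).
Check: 143 × 107 = 15301 ≡ 1 (mod 225)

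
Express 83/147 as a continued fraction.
[0; 1, 1, 3, 2, 1, 2, 2]

Euclidean algorithm steps:
83 = 0 × 147 + 83
147 = 1 × 83 + 64
83 = 1 × 64 + 19
64 = 3 × 19 + 7
19 = 2 × 7 + 5
7 = 1 × 5 + 2
5 = 2 × 2 + 1
2 = 2 × 1 + 0
Continued fraction: [0; 1, 1, 3, 2, 1, 2, 2]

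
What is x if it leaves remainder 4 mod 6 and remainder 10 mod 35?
10

Using Chinese Remainder Theorem:
M = 6 × 35 = 210
M1 = 35, M2 = 6
y1 = 35^(-1) mod 6 = 5
y2 = 6^(-1) mod 35 = 6
x = (4×35×5 + 10×6×6) mod 210 = 10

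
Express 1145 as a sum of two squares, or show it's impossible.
11² + 32² (a=11, b=32)

Factorization: 1145 = 5 × 229
By Fermat: n is sum of two squares iff every prime p ≡ 3 (mod 4) appears to even power.
All primes ≡ 3 (mod 4) appear to even power.
Search a = 0, 1, 2, … for 1145 - a² a perfect square: first hit at a = 11: 1145 - 121 = 1024 = 32².
1145 = 11² + 32² = 121 + 1024 ✓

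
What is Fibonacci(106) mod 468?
343

Matrix identity: Q^n = [[F_(n+1), F_n], [F_n, F_(n-1)]] with Q = [[1,1],[1,0]].
n = 106 = 1101010₂. Square-and-multiply, entries mod 468:
Q^1 = [[1,1],[1,0]]
Q^3 = (Q^1)²·Q = [[3,2],[2,1]]
Q^6 = (Q^3)² = [[13,8],[8,5]]
Q^13 = (Q^6)²·Q = [[377,233],[233,144]]
Q^26 = (Q^13)² = [[326,181],[181,145]]
Q^53 = (Q^26)²·Q = [[116,41],[41,75]]
Q^106 = (Q^53)² = [[161,343],[343,286]]
F_106 mod 468 = Q^106[0][1] = 343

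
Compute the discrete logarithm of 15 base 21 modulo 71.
2

Baby-step giant-step with step n = ⌈√71⌉ = 9.
Baby steps 21^j mod 71 (j:value) for j=0..8: 0:1, 1:21, 2:15, 3:31, 4:12, 5:39, 6:38, 7:17, 8:2.
h = 15 is already in the table at j=2, so x = 2.
Check: 21^2 ≡ 15 (mod 71).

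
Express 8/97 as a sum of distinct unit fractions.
1/13 + 1/181 + 1/38041 + 1/1736503177 + 1/3769304102927363485 + 1/18943537893793408504192074528154430149 + 1/538286441900380211365817285104907086347439746130226973253778132494225813153 + 1/579504587067542801713103191859918608251030291952195423583529357653899418686342360361798689053273749372615043661810228371898539583862011424993909789665

Greedy algorithm:
8/97: ceiling(97/8) = 13, use 1/13
7/1261: ceiling(1261/7) = 181, use 1/181
6/228241: ceiling(228241/6) = 38041, use 1/38041
5/8682515881: ceiling(8682515881/5) = 1736503177, use 1/1736503177
4/15077216411709453937: ceiling(15077216411709453937/4) = 3769304102927363485, use 1/3769304102927363485
3/56830613681380225512576223584463290445: ceiling(56830613681380225512576223584463290445/3) = 18943537893793408504192074528154430149, use 1/18943537893793408504192074528154430149
2/1076572883800760422731634570209814172694879492260453946507556264988451626305: ceiling(1076572883800760422731634570209814172694879492260453946507556264988451626305/2) = 538286441900380211365817285104907086347439746130226973253778132494225813153, use 1/538286441900380211365817285104907086347439746130226973253778132494225813153
1/579504587067542801713103191859918608251030291952195423583529357653899418686342360361798689053273749372615043661810228371898539583862011424993909789665: ceiling(579504587067542801713103191859918608251030291952195423583529357653899418686342360361798689053273749372615043661810228371898539583862011424993909789665/1) = 579504587067542801713103191859918608251030291952195423583529357653899418686342360361798689053273749372615043661810228371898539583862011424993909789665, use 1/579504587067542801713103191859918608251030291952195423583529357653899418686342360361798689053273749372615043661810228371898539583862011424993909789665
Result: 8/97 = 1/13 + 1/181 + 1/38041 + 1/1736503177 + 1/3769304102927363485 + 1/18943537893793408504192074528154430149 + 1/538286441900380211365817285104907086347439746130226973253778132494225813153 + 1/579504587067542801713103191859918608251030291952195423583529357653899418686342360361798689053273749372615043661810228371898539583862011424993909789665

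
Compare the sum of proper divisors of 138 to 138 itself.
abundant

Proper divisors of 138: sum = 1 + 2 + 3 + 6 + 23 + 46 + 69 = 150
Since 150 > 138, 138 is abundant.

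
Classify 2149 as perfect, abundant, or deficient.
deficient

Proper divisors of 2149: sum = 1 + 7 + 307 = 315
Since 315 < 2149, 2149 is deficient.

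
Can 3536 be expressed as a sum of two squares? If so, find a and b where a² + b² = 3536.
20² + 56² (a=20, b=56)

Factorization: 3536 = 2^4 × 13 × 17
By Fermat: n is sum of two squares iff every prime p ≡ 3 (mod 4) appears to even power.
All primes ≡ 3 (mod 4) appear to even power.
Search a = 0, 1, 2, … for 3536 - a² a perfect square: first hit at a = 20: 3536 - 400 = 3136 = 56².
3536 = 20² + 56² = 400 + 3136 ✓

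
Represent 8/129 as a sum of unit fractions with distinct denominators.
1/17 + 1/314 + 1/137721 + 1/31611652014

Greedy algorithm:
8/129: ceiling(129/8) = 17, use 1/17
7/2193: ceiling(2193/7) = 314, use 1/314
5/688602: ceiling(688602/5) = 137721, use 1/137721
1/31611652014: ceiling(31611652014/1) = 31611652014, use 1/31611652014
Result: 8/129 = 1/17 + 1/314 + 1/137721 + 1/31611652014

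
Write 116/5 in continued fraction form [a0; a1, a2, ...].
[23; 5]

Euclidean algorithm steps:
116 = 23 × 5 + 1
5 = 5 × 1 + 0
Continued fraction: [23; 5]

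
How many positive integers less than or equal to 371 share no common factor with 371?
312

371 = 7 × 53
φ(n) = n × ∏(1 - 1/p) for each prime p dividing n
φ(371) = 371 × (1 - 1/7) × (1 - 1/53) = 312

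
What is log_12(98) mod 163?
3

Baby-step giant-step with step n = ⌈√163⌉ = 13.
Baby steps 12^j mod 163 (j:value) for j=0..12: 0:1, 1:12, 2:144, 3:98, 4:35, 5:94, 6:150, 7:7, 8:84, 9:30, 10:34, 11:82, 12:6.
h = 98 is already in the table at j=3, so x = 3.
Check: 12^3 ≡ 98 (mod 163).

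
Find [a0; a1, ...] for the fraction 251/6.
[41; 1, 5]

Euclidean algorithm steps:
251 = 41 × 6 + 5
6 = 1 × 5 + 1
5 = 5 × 1 + 0
Continued fraction: [41; 1, 5]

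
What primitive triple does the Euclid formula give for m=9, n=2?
(77, 36, 85)

Euclid's formula: a = m² - n², b = 2mn, c = m² + n²
m = 9, n = 2
a = 9² - 2² = 81 - 4 = 77
b = 2 × 9 × 2 = 36
c = 9² + 2² = 81 + 4 = 85
Verification: 77² + 36² = 5929 + 1296 = 7225 = 85² ✓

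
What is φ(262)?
130

262 = 2 × 131
φ(n) = n × ∏(1 - 1/p) for each prime p dividing n
φ(262) = 262 × (1 - 1/2) × (1 - 1/131) = 130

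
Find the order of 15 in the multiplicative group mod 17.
8

17 is prime, so ord(15) divides φ(17) = 16.
Divisors of 16: 1, 2, 4, 8, 16.
Repeated squaring: 15^1 ≡ 15, 15^2 ≡ 4, 15^4 ≡ 16, 15^8 ≡ 1, 15^16 ≡ 1 (mod 17).
Test 15^d mod 17 for each divisor d in increasing order:
15^1 ≡ 15
15^2 ≡ 4
15^4 ≡ 16
15^8 ≡ 1  ← first divisor giving 1
The order is 8.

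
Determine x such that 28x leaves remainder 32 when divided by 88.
x ≡ 20 (mod 22)

gcd(28, 88) = 4, which divides 32, so solutions exist.
Divide through by 4: 7x ≡ 8 (mod 22).
Find 7^(-1) mod 22 by the extended Euclidean algorithm:
22 = 3 × 7 + 1  ⟹  1 = (1)·22 + (-3)·7
So (-3)·7 ≡ 1 (mod 22), i.e. 7^(-1) ≡ -3 ≡ 19 (mod 22).
x ≡ 19 × 8 = 152 ≡ 20 (mod 22).
Check: 28 × 20 = 560 ≡ 32 (mod 88).
x ≡ 20 (mod 22), giving 4 solutions mod 88.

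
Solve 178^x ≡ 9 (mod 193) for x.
72

Baby-step giant-step with step n = ⌈√193⌉ = 14.
Baby steps 178^j mod 193 (j:value) for j=0..13: 0:1, 1:178, 2:32, 3:99, 4:59, 5:80, 6:151, 7:51, 8:7, 9:88, 10:31, 11:114, 12:27, 13:174.
Giant-step multiplier: 178^(-14) ≡ 178^(192-14) = 178^178 ≡ 107 (mod 193).
Giant steps γ_i = 9·107^i mod 193: γ_0=9, γ_1=191, γ_2=172, γ_3=69, γ_4=49, γ_5=32 (in table at j=2).
x = i·n + j = 5·14 + 2 = 72.
Check: 178^72 ≡ 9 (mod 193).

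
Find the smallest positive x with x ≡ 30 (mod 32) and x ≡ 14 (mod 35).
574

Using Chinese Remainder Theorem:
M = 32 × 35 = 1120
M1 = 35, M2 = 32
y1 = 35^(-1) mod 32 = 11
y2 = 32^(-1) mod 35 = 23
x = (30×35×11 + 14×32×23) mod 1120 = 574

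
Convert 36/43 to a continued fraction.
[0; 1, 5, 7]

Euclidean algorithm steps:
36 = 0 × 43 + 36
43 = 1 × 36 + 7
36 = 5 × 7 + 1
7 = 7 × 1 + 0
Continued fraction: [0; 1, 5, 7]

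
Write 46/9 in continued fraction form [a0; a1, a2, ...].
[5; 9]

Euclidean algorithm steps:
46 = 5 × 9 + 1
9 = 9 × 1 + 0
Continued fraction: [5; 9]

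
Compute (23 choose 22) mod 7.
2

Using Lucas' theorem:
Write n=23 and k=22 in base 7:
n in base 7: [3, 2]
k in base 7: [3, 1]
C(23,22) mod 7 = ∏ C(n_i, k_i) mod 7
Digit binomials (mod 7): C(3,3) = 1; C(2,1) = 2
Product: 1 × 2 = 2 ≡ 2 (mod 7)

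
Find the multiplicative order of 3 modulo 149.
148

149 is prime, so ord(3) divides φ(149) = 148.
Divisors of 148: 1, 2, 4, 37, 74, 148.
Repeated squaring: 3^1 ≡ 3, 3^2 ≡ 9, 3^4 ≡ 81, 3^8 ≡ 5, 3^16 ≡ 25, 3^32 ≡ 29, 3^64 ≡ 96, 3^128 ≡ 127 (mod 149).
Test 3^d mod 149 for each divisor d in increasing order:
3^1 ≡ 3
3^2 ≡ 9
3^4 ≡ 81
3^37 = 3^32·3^4·3^1 ≡ 44
3^74 = 3^64·3^8·3^2 ≡ 148
3^148 = 3^128·3^16·3^4 ≡ 1  ← first divisor giving 1
The order is 148.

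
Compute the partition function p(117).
1327710076

p(n) counts ways to write n as a sum of positive integers (order ignored).
Euler's pentagonal recurrence: p(k) = p(k-1) + p(k-2) - p(k-5) - p(k-7) + p(k-12) + p(k-15) - ... (offsets j(3j∓1)/2, signs ++--, p(0)=1, p(<0)=0).
DP table for k = 0..116: p(0)=1, p(1)=1, p(2)=2, p(3)=3, p(4)=5, p(5)=7, p(6)=11, p(7)=15, p(8)=22, p(9)=30, p(10)=42, p(11)=56, p(12)=77, p(13)=101, p(14)=135, p(15)=176, p(16)=231, p(17)=297, p(18)=385, p(19)=490, p(20)=627, p(21)=792, p(22)=1002, p(23)=1255, p(24)=1575, p(25)=1958, p(26)=2436, p(27)=3010, p(28)=3718, p(29)=4565, p(30)=5604, p(31)=6842, p(32)=8349, p(33)=10143, p(34)=12310, p(35)=14883, p(36)=17977, p(37)=21637, p(38)=26015, p(39)=31185, p(40)=37338, p(41)=44583, p(42)=53174, p(43)=63261, p(44)=75175, p(45)=89134, p(46)=105558, p(47)=124754, p(48)=147273, p(49)=173525, p(50)=204226, p(51)=239943, p(52)=281589, p(53)=329931, p(54)=386155, p(55)=451276, p(56)=526823, p(57)=614154, p(58)=715220, p(59)=831820, p(60)=966467, p(61)=1121505, p(62)=1300156, p(63)=1505499, p(64)=1741630, p(65)=2012558, p(66)=2323520, p(67)=2679689, p(68)=3087735, p(69)=3554345, p(70)=4087968, p(71)=4697205, p(72)=5392783, p(73)=6185689, p(74)=7089500, p(75)=8118264, p(76)=9289091, p(77)=10619863, p(78)=12132164, p(79)=13848650, p(80)=15796476, p(81)=18004327, p(82)=20506255, p(83)=23338469, p(84)=26543660, p(85)=30167357, p(86)=34262962, p(87)=38887673, p(88)=44108109, p(89)=49995925, p(90)=56634173, p(91)=64112359, p(92)=72533807, p(93)=82010177, p(94)=92669720, p(95)=104651419, p(96)=118114304, p(97)=133230930, p(98)=150198136, p(99)=169229875, p(100)=190569292, p(101)=214481126, p(102)=241265379, p(103)=271248950, p(104)=304801365, p(105)=342325709, p(106)=384276336, p(107)=431149389, p(108)=483502844, p(109)=541946240, p(110)=607163746, p(111)=679903203, p(112)=761002156, p(113)=851376628, p(114)=952050665, p(115)=1064144451, p(116)=1188908248.
Final step: p(117) = p(116) + p(115) - p(112) - p(110) + p(105) + p(102) - p(95) - p(91) + p(82) + p(77) - p(66) - p(60) + p(47) + p(40) - p(25) - p(17) + p(0)
= 1188908248 + 1064144451 - 761002156 - 607163746 + 342325709 + 241265379 - 104651419 - 64112359 + 20506255 + 10619863 - 2323520 - 966467 + 124754 + 37338 - 1958 - 297 + 1
= 1327710076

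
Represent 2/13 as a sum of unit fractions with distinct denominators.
1/7 + 1/91

Greedy algorithm:
2/13: ceiling(13/2) = 7, use 1/7
1/91: ceiling(91/1) = 91, use 1/91
Result: 2/13 = 1/7 + 1/91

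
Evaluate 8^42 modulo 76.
20

Repeated squaring. Binary of 42 = 101010.
8^1 ≡ 8 (mod 76); 8^2 ≡ 64 (mod 76); 8^4 ≡ 68 (mod 76); 8^8 ≡ 64 (mod 76); 8^16 ≡ 68 (mod 76); 8^32 ≡ 64 (mod 76)
8^42 = 8^2 × 8^8 × 8^32 ≡ 20 (mod 76)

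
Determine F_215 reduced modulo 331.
5

Matrix identity: Q^n = [[F_(n+1), F_n], [F_n, F_(n-1)]] with Q = [[1,1],[1,0]].
n = 215 = 11010111₂. Square-and-multiply, entries mod 331:
Q^1 = [[1,1],[1,0]]
Q^3 = (Q^1)²·Q = [[3,2],[2,1]]
Q^6 = (Q^3)² = [[13,8],[8,5]]
Q^13 = (Q^6)²·Q = [[46,233],[233,144]]
Q^26 = (Q^13)² = [[135,247],[247,219]]
Q^53 = (Q^26)²·Q = [[179,125],[125,54]]
Q^107 = (Q^53)²·Q = [[330,2],[2,328]]
Q^215 = (Q^107)²·Q = [[328,5],[5,323]]
F_215 mod 331 = Q^215[0][1] = 5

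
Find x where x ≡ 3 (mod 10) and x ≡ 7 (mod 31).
193

Using Chinese Remainder Theorem:
M = 10 × 31 = 310
M1 = 31, M2 = 10
y1 = 31^(-1) mod 10 = 1
y2 = 10^(-1) mod 31 = 28
x = (3×31×1 + 7×10×28) mod 310 = 193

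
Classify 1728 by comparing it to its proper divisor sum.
abundant

Proper divisors of 1728: sum = 1 + 2 + 3 + 4 + 6 + 8 + 9 + 12 + ... + 288 + 432 + 576 + 864 (27 divisors) = 3352
Since 3352 > 1728, 1728 is abundant.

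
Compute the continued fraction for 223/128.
[1; 1, 2, 1, 7, 4]

Euclidean algorithm steps:
223 = 1 × 128 + 95
128 = 1 × 95 + 33
95 = 2 × 33 + 29
33 = 1 × 29 + 4
29 = 7 × 4 + 1
4 = 4 × 1 + 0
Continued fraction: [1; 1, 2, 1, 7, 4]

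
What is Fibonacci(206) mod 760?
553

Matrix identity: Q^n = [[F_(n+1), F_n], [F_n, F_(n-1)]] with Q = [[1,1],[1,0]].
n = 206 = 11001110₂. Square-and-multiply, entries mod 760:
Q^1 = [[1,1],[1,0]]
Q^3 = (Q^1)²·Q = [[3,2],[2,1]]
Q^6 = (Q^3)² = [[13,8],[8,5]]
Q^12 = (Q^6)² = [[233,144],[144,89]]
Q^25 = (Q^12)²·Q = [[553,545],[545,8]]
Q^51 = (Q^25)²·Q = [[379,154],[154,225]]
Q^103 = (Q^51)²·Q = [[453,157],[157,296]]
Q^206 = (Q^103)² = [[338,553],[553,545]]
F_206 mod 760 = Q^206[0][1] = 553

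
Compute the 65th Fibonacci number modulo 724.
453

Matrix identity: Q^n = [[F_(n+1), F_n], [F_n, F_(n-1)]] with Q = [[1,1],[1,0]].
n = 65 = 1000001₂. Square-and-multiply, entries mod 724:
Q^1 = [[1,1],[1,0]]
Q^2 = (Q^1)² = [[2,1],[1,1]]
Q^4 = (Q^2)² = [[5,3],[3,2]]
Q^8 = (Q^4)² = [[34,21],[21,13]]
Q^16 = (Q^8)² = [[149,263],[263,610]]
Q^32 = (Q^16)² = [[146,517],[517,353]]
Q^65 = (Q^32)²·Q = [[692,453],[453,239]]
F_65 mod 724 = Q^65[0][1] = 453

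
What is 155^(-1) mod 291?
92

gcd(155, 291) = 1, so the inverse exists.
Extended Euclidean algorithm on (291, 155):
291 = 1 × 155 + 136  ⟹  136 = (1)·291 + (-1)·155
155 = 1 × 136 + 19  ⟹  19 = (-1)·291 + (2)·155
136 = 7 × 19 + 3  ⟹  3 = (8)·291 + (-15)·155
19 = 6 × 3 + 1  ⟹  1 = (-49)·291 + (92)·155
So (92)·155 ≡ 1 (mod 291), i.e. 155^(-1) ≡ 92 (mod 291).
Check: 155 × 92 = 14260 ≡ 1 (mod 291)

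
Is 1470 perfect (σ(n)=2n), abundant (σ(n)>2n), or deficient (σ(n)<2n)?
abundant

Proper divisors of 1470: sum = 1 + 2 + 3 + 5 + 6 + 7 + 10 + 14 + ... + 245 + 294 + 490 + 735 (23 divisors) = 2634
Since 2634 > 1470, 1470 is abundant.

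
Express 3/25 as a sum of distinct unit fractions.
1/9 + 1/113 + 1/25425

Greedy algorithm:
3/25: ceiling(25/3) = 9, use 1/9
2/225: ceiling(225/2) = 113, use 1/113
1/25425: ceiling(25425/1) = 25425, use 1/25425
Result: 3/25 = 1/9 + 1/113 + 1/25425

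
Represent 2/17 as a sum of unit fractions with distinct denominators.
1/9 + 1/153

Greedy algorithm:
2/17: ceiling(17/2) = 9, use 1/9
1/153: ceiling(153/1) = 153, use 1/153
Result: 2/17 = 1/9 + 1/153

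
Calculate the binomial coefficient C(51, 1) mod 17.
0

Using Lucas' theorem:
Write n=51 and k=1 in base 17:
n in base 17: [3, 0]
k in base 17: [0, 1]
C(51,1) mod 17 = ∏ C(n_i, k_i) mod 17
Digit binomials (mod 17): C(3,0) = 1; C(0,1) = 0 (k_i > n_i)
Product: 1 × 0 = 0 ≡ 0 (mod 17)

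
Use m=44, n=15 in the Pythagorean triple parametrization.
(1711, 1320, 2161)

Euclid's formula: a = m² - n², b = 2mn, c = m² + n²
m = 44, n = 15
a = 44² - 15² = 1936 - 225 = 1711
b = 2 × 44 × 15 = 1320
c = 44² + 15² = 1936 + 225 = 2161
Verification: 1711² + 1320² = 2927521 + 1742400 = 4669921 = 2161² ✓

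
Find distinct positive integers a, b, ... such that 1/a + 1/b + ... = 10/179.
1/18 + 1/3222

Greedy algorithm:
10/179: ceiling(179/10) = 18, use 1/18
1/3222: ceiling(3222/1) = 3222, use 1/3222
Result: 10/179 = 1/18 + 1/3222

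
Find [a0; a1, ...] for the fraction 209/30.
[6; 1, 29]

Euclidean algorithm steps:
209 = 6 × 30 + 29
30 = 1 × 29 + 1
29 = 29 × 1 + 0
Continued fraction: [6; 1, 29]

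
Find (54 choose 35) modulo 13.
0

Using Lucas' theorem:
Write n=54 and k=35 in base 13:
n in base 13: [4, 2]
k in base 13: [2, 9]
C(54,35) mod 13 = ∏ C(n_i, k_i) mod 13
Digit binomials (mod 13): C(4,2) = 6; C(2,9) = 0 (k_i > n_i)
Product: 6 × 0 = 0 ≡ 0 (mod 13)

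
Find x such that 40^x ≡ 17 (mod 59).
56

Baby-step giant-step with step n = ⌈√59⌉ = 8.
Baby steps 40^j mod 59 (j:value) for j=0..7: 0:1, 1:40, 2:7, 3:44, 4:49, 5:13, 6:48, 7:32.
Giant-step multiplier: 40^(-8) ≡ 40^(58-8) = 40^50 ≡ 36 (mod 59).
Giant steps γ_i = 17·36^i mod 59: γ_0=17, γ_1=22, γ_2=25, γ_3=15, γ_4=9, γ_5=29, γ_6=41, γ_7=1 (in table at j=0).
x = i·n + j = 7·8 + 0 = 56.
Check: 40^56 ≡ 17 (mod 59).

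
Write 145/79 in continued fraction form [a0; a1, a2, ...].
[1; 1, 5, 13]

Euclidean algorithm steps:
145 = 1 × 79 + 66
79 = 1 × 66 + 13
66 = 5 × 13 + 1
13 = 13 × 1 + 0
Continued fraction: [1; 1, 5, 13]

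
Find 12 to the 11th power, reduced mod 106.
2

Repeated squaring. Binary of 11 = 1011.
12^1 ≡ 12 (mod 106); 12^2 ≡ 38 (mod 106); 12^4 ≡ 66 (mod 106); 12^8 ≡ 10 (mod 106)
12^11 = 12^1 × 12^2 × 12^8 ≡ 2 (mod 106)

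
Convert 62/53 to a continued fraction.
[1; 5, 1, 8]

Euclidean algorithm steps:
62 = 1 × 53 + 9
53 = 5 × 9 + 8
9 = 1 × 8 + 1
8 = 8 × 1 + 0
Continued fraction: [1; 5, 1, 8]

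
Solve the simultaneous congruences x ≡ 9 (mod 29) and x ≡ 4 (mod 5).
9

Using Chinese Remainder Theorem:
M = 29 × 5 = 145
M1 = 5, M2 = 29
y1 = 5^(-1) mod 29 = 6
y2 = 29^(-1) mod 5 = 4
x = (9×5×6 + 4×29×4) mod 145 = 9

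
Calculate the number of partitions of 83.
23338469

p(n) counts ways to write n as a sum of positive integers (order ignored).
Euler's pentagonal recurrence: p(k) = p(k-1) + p(k-2) - p(k-5) - p(k-7) + p(k-12) + p(k-15) - ... (offsets j(3j∓1)/2, signs ++--, p(0)=1, p(<0)=0).
DP table for k = 0..82: p(0)=1, p(1)=1, p(2)=2, p(3)=3, p(4)=5, p(5)=7, p(6)=11, p(7)=15, p(8)=22, p(9)=30, p(10)=42, p(11)=56, p(12)=77, p(13)=101, p(14)=135, p(15)=176, p(16)=231, p(17)=297, p(18)=385, p(19)=490, p(20)=627, p(21)=792, p(22)=1002, p(23)=1255, p(24)=1575, p(25)=1958, p(26)=2436, p(27)=3010, p(28)=3718, p(29)=4565, p(30)=5604, p(31)=6842, p(32)=8349, p(33)=10143, p(34)=12310, p(35)=14883, p(36)=17977, p(37)=21637, p(38)=26015, p(39)=31185, p(40)=37338, p(41)=44583, p(42)=53174, p(43)=63261, p(44)=75175, p(45)=89134, p(46)=105558, p(47)=124754, p(48)=147273, p(49)=173525, p(50)=204226, p(51)=239943, p(52)=281589, p(53)=329931, p(54)=386155, p(55)=451276, p(56)=526823, p(57)=614154, p(58)=715220, p(59)=831820, p(60)=966467, p(61)=1121505, p(62)=1300156, p(63)=1505499, p(64)=1741630, p(65)=2012558, p(66)=2323520, p(67)=2679689, p(68)=3087735, p(69)=3554345, p(70)=4087968, p(71)=4697205, p(72)=5392783, p(73)=6185689, p(74)=7089500, p(75)=8118264, p(76)=9289091, p(77)=10619863, p(78)=12132164, p(79)=13848650, p(80)=15796476, p(81)=18004327, p(82)=20506255.
Final step: p(83) = p(82) + p(81) - p(78) - p(76) + p(71) + p(68) - p(61) - p(57) + p(48) + p(43) - p(32) - p(26) + p(13) + p(6)
= 20506255 + 18004327 - 12132164 - 9289091 + 4697205 + 3087735 - 1121505 - 614154 + 147273 + 63261 - 8349 - 2436 + 101 + 11
= 23338469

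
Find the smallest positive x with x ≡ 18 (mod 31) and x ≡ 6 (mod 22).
204

Using Chinese Remainder Theorem:
M = 31 × 22 = 682
M1 = 22, M2 = 31
y1 = 22^(-1) mod 31 = 24
y2 = 31^(-1) mod 22 = 5
x = (18×22×24 + 6×31×5) mod 682 = 204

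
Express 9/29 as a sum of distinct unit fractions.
1/4 + 1/17 + 1/658 + 1/648788

Greedy algorithm:
9/29: ceiling(29/9) = 4, use 1/4
7/116: ceiling(116/7) = 17, use 1/17
3/1972: ceiling(1972/3) = 658, use 1/658
1/648788: ceiling(648788/1) = 648788, use 1/648788
Result: 9/29 = 1/4 + 1/17 + 1/658 + 1/648788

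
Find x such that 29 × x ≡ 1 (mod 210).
29

gcd(29, 210) = 1, so the inverse exists.
Extended Euclidean algorithm on (210, 29):
210 = 7 × 29 + 7  ⟹  7 = (1)·210 + (-7)·29
29 = 4 × 7 + 1  ⟹  1 = (-4)·210 + (29)·29
So (29)·29 ≡ 1 (mod 210), i.e. 29^(-1) ≡ 29 (mod 210).
Check: 29 × 29 = 841 ≡ 1 (mod 210)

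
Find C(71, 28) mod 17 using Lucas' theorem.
0

Using Lucas' theorem:
Write n=71 and k=28 in base 17:
n in base 17: [4, 3]
k in base 17: [1, 11]
C(71,28) mod 17 = ∏ C(n_i, k_i) mod 17
Digit binomials (mod 17): C(4,1) = 4; C(3,11) = 0 (k_i > n_i)
Product: 4 × 0 = 0 ≡ 0 (mod 17)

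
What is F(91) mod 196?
117

Matrix identity: Q^n = [[F_(n+1), F_n], [F_n, F_(n-1)]] with Q = [[1,1],[1,0]].
n = 91 = 1011011₂. Square-and-multiply, entries mod 196:
Q^1 = [[1,1],[1,0]]
Q^2 = (Q^1)² = [[2,1],[1,1]]
Q^5 = (Q^2)²·Q = [[8,5],[5,3]]
Q^11 = (Q^5)²·Q = [[144,89],[89,55]]
Q^22 = (Q^11)² = [[41,71],[71,166]]
Q^45 = (Q^22)²·Q = [[55,58],[58,193]]
Q^91 = (Q^45)²·Q = [[193,117],[117,76]]
F_91 mod 196 = Q^91[0][1] = 117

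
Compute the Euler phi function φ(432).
144

432 = 2^4 × 3^3
φ(n) = n × ∏(1 - 1/p) for each prime p dividing n
φ(432) = 432 × (1 - 1/2) × (1 - 1/3) = 144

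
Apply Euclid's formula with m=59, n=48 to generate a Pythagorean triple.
(1177, 5664, 5785)

Euclid's formula: a = m² - n², b = 2mn, c = m² + n²
m = 59, n = 48
a = 59² - 48² = 3481 - 2304 = 1177
b = 2 × 59 × 48 = 5664
c = 59² + 48² = 3481 + 2304 = 5785
Verification: 1177² + 5664² = 1385329 + 32080896 = 33466225 = 5785² ✓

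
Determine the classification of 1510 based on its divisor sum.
deficient

Proper divisors of 1510: sum = 1 + 2 + 5 + 10 + 151 + 302 + 755 = 1226
Since 1226 < 1510, 1510 is deficient.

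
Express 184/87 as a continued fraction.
[2; 8, 1, 2, 3]

Euclidean algorithm steps:
184 = 2 × 87 + 10
87 = 8 × 10 + 7
10 = 1 × 7 + 3
7 = 2 × 3 + 1
3 = 3 × 1 + 0
Continued fraction: [2; 8, 1, 2, 3]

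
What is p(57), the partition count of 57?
614154

p(n) counts ways to write n as a sum of positive integers (order ignored).
Euler's pentagonal recurrence: p(k) = p(k-1) + p(k-2) - p(k-5) - p(k-7) + p(k-12) + p(k-15) - ... (offsets j(3j∓1)/2, signs ++--, p(0)=1, p(<0)=0).
DP table for k = 0..56: p(0)=1, p(1)=1, p(2)=2, p(3)=3, p(4)=5, p(5)=7, p(6)=11, p(7)=15, p(8)=22, p(9)=30, p(10)=42, p(11)=56, p(12)=77, p(13)=101, p(14)=135, p(15)=176, p(16)=231, p(17)=297, p(18)=385, p(19)=490, p(20)=627, p(21)=792, p(22)=1002, p(23)=1255, p(24)=1575, p(25)=1958, p(26)=2436, p(27)=3010, p(28)=3718, p(29)=4565, p(30)=5604, p(31)=6842, p(32)=8349, p(33)=10143, p(34)=12310, p(35)=14883, p(36)=17977, p(37)=21637, p(38)=26015, p(39)=31185, p(40)=37338, p(41)=44583, p(42)=53174, p(43)=63261, p(44)=75175, p(45)=89134, p(46)=105558, p(47)=124754, p(48)=147273, p(49)=173525, p(50)=204226, p(51)=239943, p(52)=281589, p(53)=329931, p(54)=386155, p(55)=451276, p(56)=526823.
Final step: p(57) = p(56) + p(55) - p(52) - p(50) + p(45) + p(42) - p(35) - p(31) + p(22) + p(17) - p(6) - p(0)
= 526823 + 451276 - 281589 - 204226 + 89134 + 53174 - 14883 - 6842 + 1002 + 297 - 11 - 1
= 614154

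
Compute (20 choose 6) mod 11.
7

Using Lucas' theorem:
Write n=20 and k=6 in base 11:
n in base 11: [1, 9]
k in base 11: [0, 6]
C(20,6) mod 11 = ∏ C(n_i, k_i) mod 11
Digit binomials (mod 11): C(1,0) = 1; C(9,6) = 84 ≡ 7
Product: 1 × 7 = 7 ≡ 7 (mod 11)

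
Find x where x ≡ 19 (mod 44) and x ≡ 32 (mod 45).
1427

Using Chinese Remainder Theorem:
M = 44 × 45 = 1980
M1 = 45, M2 = 44
y1 = 45^(-1) mod 44 = 1
y2 = 44^(-1) mod 45 = 44
x = (19×45×1 + 32×44×44) mod 1980 = 1427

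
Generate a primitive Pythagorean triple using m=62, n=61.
(123, 7564, 7565)

Euclid's formula: a = m² - n², b = 2mn, c = m² + n²
m = 62, n = 61
a = 62² - 61² = 3844 - 3721 = 123
b = 2 × 62 × 61 = 7564
c = 62² + 61² = 3844 + 3721 = 7565
Verification: 123² + 7564² = 15129 + 57214096 = 57229225 = 7565² ✓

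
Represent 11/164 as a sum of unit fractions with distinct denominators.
1/15 + 1/2460

Greedy algorithm:
11/164: ceiling(164/11) = 15, use 1/15
1/2460: ceiling(2460/1) = 2460, use 1/2460
Result: 11/164 = 1/15 + 1/2460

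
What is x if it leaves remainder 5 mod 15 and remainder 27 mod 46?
395

Using Chinese Remainder Theorem:
M = 15 × 46 = 690
M1 = 46, M2 = 15
y1 = 46^(-1) mod 15 = 1
y2 = 15^(-1) mod 46 = 43
x = (5×46×1 + 27×15×43) mod 690 = 395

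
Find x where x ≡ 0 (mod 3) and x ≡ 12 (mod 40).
12

Using Chinese Remainder Theorem:
M = 3 × 40 = 120
M1 = 40, M2 = 3
y1 = 40^(-1) mod 3 = 1
y2 = 3^(-1) mod 40 = 27
x = (0×40×1 + 12×3×27) mod 120 = 12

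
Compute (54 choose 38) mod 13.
0

Using Lucas' theorem:
Write n=54 and k=38 in base 13:
n in base 13: [4, 2]
k in base 13: [2, 12]
C(54,38) mod 13 = ∏ C(n_i, k_i) mod 13
Digit binomials (mod 13): C(4,2) = 6; C(2,12) = 0 (k_i > n_i)
Product: 6 × 0 = 0 ≡ 0 (mod 13)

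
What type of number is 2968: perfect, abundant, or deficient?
abundant

Proper divisors of 2968: sum = 1 + 2 + 4 + 7 + 8 + 14 + 28 + 53 + 56 + 106 + 212 + 371 + 424 + 742 + 1484 = 3512
Since 3512 > 2968, 2968 is abundant.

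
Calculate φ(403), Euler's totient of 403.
360

403 = 13 × 31
φ(n) = n × ∏(1 - 1/p) for each prime p dividing n
φ(403) = 403 × (1 - 1/13) × (1 - 1/31) = 360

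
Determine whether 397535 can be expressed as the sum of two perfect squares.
Not possible

Factorization: 397535 = 5 × 43^3
By Fermat: n is sum of two squares iff every prime p ≡ 3 (mod 4) appears to even power.
Prime(s) ≡ 3 (mod 4) with odd exponent: [(43, 3)]
Therefore 397535 cannot be expressed as a² + b².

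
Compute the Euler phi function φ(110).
40

110 = 2 × 5 × 11
φ(n) = n × ∏(1 - 1/p) for each prime p dividing n
φ(110) = 110 × (1 - 1/2) × (1 - 1/5) × (1 - 1/11) = 40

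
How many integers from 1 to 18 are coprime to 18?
6

18 = 2 × 3^2
φ(n) = n × ∏(1 - 1/p) for each prime p dividing n
φ(18) = 18 × (1 - 1/2) × (1 - 1/3) = 6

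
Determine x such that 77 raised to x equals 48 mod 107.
68

Baby-step giant-step with step n = ⌈√107⌉ = 11.
Baby steps 77^j mod 107 (j:value) for j=0..10: 0:1, 1:77, 2:44, 3:71, 4:10, 5:21, 6:12, 7:68, 8:100, 9:103, 10:13.
Giant-step multiplier: 77^(-11) ≡ 77^(106-11) = 77^95 ≡ 31 (mod 107).
Giant steps γ_i = 48·31^i mod 107: γ_0=48, γ_1=97, γ_2=11, γ_3=20, γ_4=85, γ_5=67, γ_6=44 (in table at j=2).
x = i·n + j = 6·11 + 2 = 68.
Check: 77^68 ≡ 48 (mod 107).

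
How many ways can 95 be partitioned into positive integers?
104651419

p(n) counts ways to write n as a sum of positive integers (order ignored).
Euler's pentagonal recurrence: p(k) = p(k-1) + p(k-2) - p(k-5) - p(k-7) + p(k-12) + p(k-15) - ... (offsets j(3j∓1)/2, signs ++--, p(0)=1, p(<0)=0).
DP table for k = 0..94: p(0)=1, p(1)=1, p(2)=2, p(3)=3, p(4)=5, p(5)=7, p(6)=11, p(7)=15, p(8)=22, p(9)=30, p(10)=42, p(11)=56, p(12)=77, p(13)=101, p(14)=135, p(15)=176, p(16)=231, p(17)=297, p(18)=385, p(19)=490, p(20)=627, p(21)=792, p(22)=1002, p(23)=1255, p(24)=1575, p(25)=1958, p(26)=2436, p(27)=3010, p(28)=3718, p(29)=4565, p(30)=5604, p(31)=6842, p(32)=8349, p(33)=10143, p(34)=12310, p(35)=14883, p(36)=17977, p(37)=21637, p(38)=26015, p(39)=31185, p(40)=37338, p(41)=44583, p(42)=53174, p(43)=63261, p(44)=75175, p(45)=89134, p(46)=105558, p(47)=124754, p(48)=147273, p(49)=173525, p(50)=204226, p(51)=239943, p(52)=281589, p(53)=329931, p(54)=386155, p(55)=451276, p(56)=526823, p(57)=614154, p(58)=715220, p(59)=831820, p(60)=966467, p(61)=1121505, p(62)=1300156, p(63)=1505499, p(64)=1741630, p(65)=2012558, p(66)=2323520, p(67)=2679689, p(68)=3087735, p(69)=3554345, p(70)=4087968, p(71)=4697205, p(72)=5392783, p(73)=6185689, p(74)=7089500, p(75)=8118264, p(76)=9289091, p(77)=10619863, p(78)=12132164, p(79)=13848650, p(80)=15796476, p(81)=18004327, p(82)=20506255, p(83)=23338469, p(84)=26543660, p(85)=30167357, p(86)=34262962, p(87)=38887673, p(88)=44108109, p(89)=49995925, p(90)=56634173, p(91)=64112359, p(92)=72533807, p(93)=82010177, p(94)=92669720.
Final step: p(95) = p(94) + p(93) - p(90) - p(88) + p(83) + p(80) - p(73) - p(69) + p(60) + p(55) - p(44) - p(38) + p(25) + p(18) - p(3)
= 92669720 + 82010177 - 56634173 - 44108109 + 23338469 + 15796476 - 6185689 - 3554345 + 966467 + 451276 - 75175 - 26015 + 1958 + 385 - 3
= 104651419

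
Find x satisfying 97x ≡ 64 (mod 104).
x ≡ 80 (mod 104)

gcd(97, 104) = 1, which divides 64, so solutions exist.
Find 97^(-1) mod 104 by the extended Euclidean algorithm:
104 = 1 × 97 + 7  ⟹  7 = (1)·104 + (-1)·97
97 = 13 × 7 + 6  ⟹  6 = (-13)·104 + (14)·97
7 = 1 × 6 + 1  ⟹  1 = (14)·104 + (-15)·97
So (-15)·97 ≡ 1 (mod 104), i.e. 97^(-1) ≡ -15 ≡ 89 (mod 104).
x ≡ 89 × 64 = 5696 ≡ 80 (mod 104).
Check: 97 × 80 = 7760 ≡ 64 (mod 104).
Unique solution: x ≡ 80 (mod 104)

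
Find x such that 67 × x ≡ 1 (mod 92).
11

gcd(67, 92) = 1, so the inverse exists.
Extended Euclidean algorithm on (92, 67):
92 = 1 × 67 + 25  ⟹  25 = (1)·92 + (-1)·67
67 = 2 × 25 + 17  ⟹  17 = (-2)·92 + (3)·67
25 = 1 × 17 + 8  ⟹  8 = (3)·92 + (-4)·67
17 = 2 × 8 + 1  ⟹  1 = (-8)·92 + (11)·67
So (11)·67 ≡ 1 (mod 92), i.e. 67^(-1) ≡ 11 (mod 92).
Check: 67 × 11 = 737 ≡ 1 (mod 92)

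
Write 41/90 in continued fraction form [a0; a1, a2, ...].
[0; 2, 5, 8]

Euclidean algorithm steps:
41 = 0 × 90 + 41
90 = 2 × 41 + 8
41 = 5 × 8 + 1
8 = 8 × 1 + 0
Continued fraction: [0; 2, 5, 8]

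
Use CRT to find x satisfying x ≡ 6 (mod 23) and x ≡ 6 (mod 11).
6

Using Chinese Remainder Theorem:
M = 23 × 11 = 253
M1 = 11, M2 = 23
y1 = 11^(-1) mod 23 = 21
y2 = 23^(-1) mod 11 = 1
x = (6×11×21 + 6×23×1) mod 253 = 6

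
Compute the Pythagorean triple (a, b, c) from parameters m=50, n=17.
(2211, 1700, 2789)

Euclid's formula: a = m² - n², b = 2mn, c = m² + n²
m = 50, n = 17
a = 50² - 17² = 2500 - 289 = 2211
b = 2 × 50 × 17 = 1700
c = 50² + 17² = 2500 + 289 = 2789
Verification: 2211² + 1700² = 4888521 + 2890000 = 7778521 = 2789² ✓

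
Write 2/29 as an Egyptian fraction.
1/15 + 1/435

Greedy algorithm:
2/29: ceiling(29/2) = 15, use 1/15
1/435: ceiling(435/1) = 435, use 1/435
Result: 2/29 = 1/15 + 1/435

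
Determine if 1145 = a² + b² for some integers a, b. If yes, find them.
11² + 32² (a=11, b=32)

Factorization: 1145 = 5 × 229
By Fermat: n is sum of two squares iff every prime p ≡ 3 (mod 4) appears to even power.
All primes ≡ 3 (mod 4) appear to even power.
Search a = 0, 1, 2, … for 1145 - a² a perfect square: first hit at a = 11: 1145 - 121 = 1024 = 32².
1145 = 11² + 32² = 121 + 1024 ✓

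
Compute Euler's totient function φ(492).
160

492 = 2^2 × 3 × 41
φ(n) = n × ∏(1 - 1/p) for each prime p dividing n
φ(492) = 492 × (1 - 1/2) × (1 - 1/3) × (1 - 1/41) = 160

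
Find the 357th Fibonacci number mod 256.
66

Matrix identity: Q^n = [[F_(n+1), F_n], [F_n, F_(n-1)]] with Q = [[1,1],[1,0]].
n = 357 = 101100101₂. Square-and-multiply, entries mod 256:
Q^1 = [[1,1],[1,0]]
Q^2 = (Q^1)² = [[2,1],[1,1]]
Q^5 = (Q^2)²·Q = [[8,5],[5,3]]
Q^11 = (Q^5)²·Q = [[144,89],[89,55]]
Q^22 = (Q^11)² = [[241,47],[47,194]]
Q^44 = (Q^22)² = [[130,221],[221,165]]
Q^89 = (Q^44)²·Q = [[120,205],[205,171]]
Q^178 = (Q^89)² = [[105,7],[7,98]]
Q^357 = (Q^178)²·Q = [[207,66],[66,141]]
F_357 mod 256 = Q^357[0][1] = 66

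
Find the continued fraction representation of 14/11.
[1; 3, 1, 2]

Euclidean algorithm steps:
14 = 1 × 11 + 3
11 = 3 × 3 + 2
3 = 1 × 2 + 1
2 = 2 × 1 + 0
Continued fraction: [1; 3, 1, 2]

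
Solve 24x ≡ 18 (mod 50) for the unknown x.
x ≡ 7 (mod 25)

gcd(24, 50) = 2, which divides 18, so solutions exist.
Divide through by 2: 12x ≡ 9 (mod 25).
Find 12^(-1) mod 25 by the extended Euclidean algorithm:
25 = 2 × 12 + 1  ⟹  1 = (1)·25 + (-2)·12
So (-2)·12 ≡ 1 (mod 25), i.e. 12^(-1) ≡ -2 ≡ 23 (mod 25).
x ≡ 23 × 9 = 207 ≡ 7 (mod 25).
Check: 24 × 7 = 168 ≡ 18 (mod 50).
x ≡ 7 (mod 25), giving 2 solutions mod 50.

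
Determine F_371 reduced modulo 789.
236

Matrix identity: Q^n = [[F_(n+1), F_n], [F_n, F_(n-1)]] with Q = [[1,1],[1,0]].
n = 371 = 101110011₂. Square-and-multiply, entries mod 789:
Q^1 = [[1,1],[1,0]]
Q^2 = (Q^1)² = [[2,1],[1,1]]
Q^5 = (Q^2)²·Q = [[8,5],[5,3]]
Q^11 = (Q^5)²·Q = [[144,89],[89,55]]
Q^23 = (Q^11)²·Q = [[606,253],[253,353]]
Q^46 = (Q^23)² = [[451,404],[404,47]]
Q^92 = (Q^46)² = [[521,786],[786,524]]
Q^185 = (Q^92)²·Q = [[55,34],[34,21]]
Q^371 = (Q^185)²·Q = [[453,236],[236,217]]
F_371 mod 789 = Q^371[0][1] = 236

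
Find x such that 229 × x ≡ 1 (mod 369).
340

gcd(229, 369) = 1, so the inverse exists.
Extended Euclidean algorithm on (369, 229):
369 = 1 × 229 + 140  ⟹  140 = (1)·369 + (-1)·229
229 = 1 × 140 + 89  ⟹  89 = (-1)·369 + (2)·229
140 = 1 × 89 + 51  ⟹  51 = (2)·369 + (-3)·229
89 = 1 × 51 + 38  ⟹  38 = (-3)·369 + (5)·229
51 = 1 × 38 + 13  ⟹  13 = (5)·369 + (-8)·229
38 = 2 × 13 + 12  ⟹  12 = (-13)·369 + (21)·229
13 = 1 × 12 + 1  ⟹  1 = (18)·369 + (-29)·229
So (-29)·229 ≡ 1 (mod 369), i.e. 229^(-1) ≡ -29 ≡ 340 (mod 369).
Check: 229 × 340 = 77860 ≡ 1 (mod 369)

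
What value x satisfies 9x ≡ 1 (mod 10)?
9

gcd(9, 10) = 1, so the inverse exists.
Extended Euclidean algorithm on (10, 9):
10 = 1 × 9 + 1  ⟹  1 = (1)·10 + (-1)·9
So (-1)·9 ≡ 1 (mod 10), i.e. 9^(-1) ≡ -1 ≡ 9 (mod 10).
Check: 9 × 9 = 81 ≡ 1 (mod 10)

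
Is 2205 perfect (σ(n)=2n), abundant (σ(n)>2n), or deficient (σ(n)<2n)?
abundant

Proper divisors of 2205: sum = 1 + 3 + 5 + 7 + 9 + 15 + 21 + 35 + ... + 245 + 315 + 441 + 735 (17 divisors) = 2241
Since 2241 > 2205, 2205 is abundant.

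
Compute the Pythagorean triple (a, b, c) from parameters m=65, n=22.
(3741, 2860, 4709)

Euclid's formula: a = m² - n², b = 2mn, c = m² + n²
m = 65, n = 22
a = 65² - 22² = 4225 - 484 = 3741
b = 2 × 65 × 22 = 2860
c = 65² + 22² = 4225 + 484 = 4709
Verification: 3741² + 2860² = 13995081 + 8179600 = 22174681 = 4709² ✓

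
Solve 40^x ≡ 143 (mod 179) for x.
35

Baby-step giant-step with step n = ⌈√179⌉ = 14.
Baby steps 40^j mod 179 (j:value) for j=0..13: 0:1, 1:40, 2:168, 3:97, 4:121, 5:7, 6:101, 7:102, 8:142, 9:131, 10:49, 11:170, 12:177, 13:99.
Giant-step multiplier: 40^(-14) ≡ 40^(178-14) = 40^164 ≡ 57 (mod 179).
Giant steps γ_i = 143·57^i mod 179: γ_0=143, γ_1=96, γ_2=102 (in table at j=7).
x = i·n + j = 2·14 + 7 = 35.
Check: 40^35 ≡ 143 (mod 179).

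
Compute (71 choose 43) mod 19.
2

Using Lucas' theorem:
Write n=71 and k=43 in base 19:
n in base 19: [3, 14]
k in base 19: [2, 5]
C(71,43) mod 19 = ∏ C(n_i, k_i) mod 19
Digit binomials (mod 19): C(3,2) = 3; C(14,5) = 2002 ≡ 7
Product: 3 × 7 = 21 ≡ 2 (mod 19)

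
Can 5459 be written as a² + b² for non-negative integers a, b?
Not possible

Factorization: 5459 = 53 × 103
By Fermat: n is sum of two squares iff every prime p ≡ 3 (mod 4) appears to even power.
Prime(s) ≡ 3 (mod 4) with odd exponent: [(103, 1)]
Therefore 5459 cannot be expressed as a² + b².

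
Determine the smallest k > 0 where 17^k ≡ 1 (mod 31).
30

31 is prime, so ord(17) divides φ(31) = 30.
Divisors of 30: 1, 2, 3, 5, 6, 10, 15, 30.
Repeated squaring: 17^1 ≡ 17, 17^2 ≡ 10, 17^4 ≡ 7, 17^8 ≡ 18, 17^16 ≡ 14 (mod 31).
Test 17^d mod 31 for each divisor d in increasing order:
17^1 ≡ 17
17^2 ≡ 10
17^3 = 17^2·17^1 ≡ 15
17^5 = 17^4·17^1 ≡ 26
17^6 = 17^4·17^2 ≡ 8
17^10 = 17^8·17^2 ≡ 25
17^15 = 17^8·17^4·17^2·17^1 ≡ 30
17^30 = 17^16·17^8·17^4·17^2 ≡ 1  ← first divisor giving 1
The order is 30.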